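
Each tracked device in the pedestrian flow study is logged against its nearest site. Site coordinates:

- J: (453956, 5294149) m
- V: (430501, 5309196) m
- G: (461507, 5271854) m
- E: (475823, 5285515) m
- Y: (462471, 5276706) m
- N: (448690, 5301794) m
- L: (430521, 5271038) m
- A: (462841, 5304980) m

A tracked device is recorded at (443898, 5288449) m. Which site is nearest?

Squared distances to each site:
J: 133653364.000; V: 609917618.000; G: 585470906.000; E: 1027813981.000; Y: 482854378.000; N: 201052289.000; L: 482087050.000; A: 632111210.000.
Minimum at J.

J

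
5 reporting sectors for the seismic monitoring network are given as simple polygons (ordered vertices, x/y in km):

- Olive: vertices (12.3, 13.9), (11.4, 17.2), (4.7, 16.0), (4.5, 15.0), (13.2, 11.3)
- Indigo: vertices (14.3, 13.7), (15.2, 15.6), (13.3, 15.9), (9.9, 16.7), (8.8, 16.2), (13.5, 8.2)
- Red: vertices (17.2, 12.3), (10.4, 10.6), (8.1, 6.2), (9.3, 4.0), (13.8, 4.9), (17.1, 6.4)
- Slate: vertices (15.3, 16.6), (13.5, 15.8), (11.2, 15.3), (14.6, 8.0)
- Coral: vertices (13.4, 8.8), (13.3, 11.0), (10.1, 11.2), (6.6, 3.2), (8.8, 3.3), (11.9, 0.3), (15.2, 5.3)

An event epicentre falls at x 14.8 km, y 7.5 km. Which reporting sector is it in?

Cast a ray rightward from (14.8, 7.5). For each polygon, the edges (by vertex number in listed order) whose endpoints lie on opposite sides of y = 7.5, where each meets that height, and whether that is right or left of the point:
Olive: no edge straddles that height → 0 crossings.
Indigo: no edge straddles that height → 0 crossings.
Red: 2–3 at x≈8.78 (left), 6–1 at x≈17.12 (right) → 1 crossing.
Slate: no edge straddles that height → 0 crossings.
Coral: 3–4 at x≈8.48 (left), 7–1 at x≈14.07 (left) → 0 crossings.
Only Red has an odd count, so the point is inside Red.

Red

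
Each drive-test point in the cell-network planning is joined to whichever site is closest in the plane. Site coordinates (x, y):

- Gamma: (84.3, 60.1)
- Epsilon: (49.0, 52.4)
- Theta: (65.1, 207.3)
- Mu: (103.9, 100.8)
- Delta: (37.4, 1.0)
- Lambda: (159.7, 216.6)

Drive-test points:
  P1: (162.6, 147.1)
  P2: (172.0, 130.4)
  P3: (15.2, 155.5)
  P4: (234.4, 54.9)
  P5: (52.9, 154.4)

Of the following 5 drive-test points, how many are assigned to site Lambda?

P1 → Lambda
P2 → Mu
P3 → Theta
P4 → Mu
P5 → Theta
1 of the 5 goes to Lambda.

1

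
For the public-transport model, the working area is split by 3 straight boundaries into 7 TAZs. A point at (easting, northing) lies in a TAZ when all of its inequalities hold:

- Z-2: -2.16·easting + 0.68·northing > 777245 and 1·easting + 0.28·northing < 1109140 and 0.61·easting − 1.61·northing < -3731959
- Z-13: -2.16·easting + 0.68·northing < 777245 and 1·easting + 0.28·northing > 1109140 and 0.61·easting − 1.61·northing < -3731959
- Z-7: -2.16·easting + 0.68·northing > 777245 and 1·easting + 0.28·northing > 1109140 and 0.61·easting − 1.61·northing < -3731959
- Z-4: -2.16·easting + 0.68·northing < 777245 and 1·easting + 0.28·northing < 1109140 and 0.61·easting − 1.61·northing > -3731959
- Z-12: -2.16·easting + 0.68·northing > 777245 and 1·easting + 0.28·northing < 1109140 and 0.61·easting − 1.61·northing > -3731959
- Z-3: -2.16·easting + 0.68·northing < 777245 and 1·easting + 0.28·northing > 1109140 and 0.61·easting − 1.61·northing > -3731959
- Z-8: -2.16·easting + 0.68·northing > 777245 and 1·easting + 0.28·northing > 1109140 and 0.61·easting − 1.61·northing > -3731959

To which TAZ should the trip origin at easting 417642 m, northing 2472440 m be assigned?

-2.16·417642 + 0.68·2472440 = 779152.480, which is > 777245
1·417642 + 0.28·2472440 = 1109925.200, which is > 1109140
0.61·417642 − 1.61·2472440 = -3725866.780, which is > -3731959
This sign pattern matches Z-8.

Z-8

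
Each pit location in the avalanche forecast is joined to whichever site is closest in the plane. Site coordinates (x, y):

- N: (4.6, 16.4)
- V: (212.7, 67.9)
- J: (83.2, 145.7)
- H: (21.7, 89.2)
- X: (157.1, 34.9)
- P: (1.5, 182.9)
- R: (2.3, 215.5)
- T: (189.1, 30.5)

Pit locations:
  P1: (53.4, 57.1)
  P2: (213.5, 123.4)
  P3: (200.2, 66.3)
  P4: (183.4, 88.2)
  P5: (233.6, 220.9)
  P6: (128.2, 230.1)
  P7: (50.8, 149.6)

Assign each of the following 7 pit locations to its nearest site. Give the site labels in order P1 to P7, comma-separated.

H, V, V, V, V, J, J

P1 → H (d²=2035.30)
P2 → V (d²=3080.89)
P3 → V (d²=158.81)
P4 → V (d²=1270.58)
P5 → V (d²=23845.81)
P6 → J (d²=9148.36)
P7 → J (d²=1064.97)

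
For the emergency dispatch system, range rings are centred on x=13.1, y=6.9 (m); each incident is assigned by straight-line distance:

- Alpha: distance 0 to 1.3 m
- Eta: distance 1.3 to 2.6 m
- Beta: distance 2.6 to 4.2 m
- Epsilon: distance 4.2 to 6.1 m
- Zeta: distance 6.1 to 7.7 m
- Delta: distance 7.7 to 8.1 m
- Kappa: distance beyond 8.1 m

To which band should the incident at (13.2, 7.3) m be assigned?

Distance = √((13.2−13.1)² + (7.3−6.9)²) = √(0.010 + 0.160) = 0.412 m.
0 ≤ 0.412 < 1.3 → Alpha.

Alpha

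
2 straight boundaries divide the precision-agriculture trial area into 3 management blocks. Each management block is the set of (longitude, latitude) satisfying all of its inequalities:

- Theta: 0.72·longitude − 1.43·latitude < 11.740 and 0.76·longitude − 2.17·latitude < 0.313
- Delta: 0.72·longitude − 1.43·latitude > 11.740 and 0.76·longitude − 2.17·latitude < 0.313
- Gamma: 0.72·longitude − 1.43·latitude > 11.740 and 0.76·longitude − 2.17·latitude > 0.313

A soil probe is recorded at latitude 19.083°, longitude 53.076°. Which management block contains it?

0.72·53.076 − 1.43·19.083 = 10.926, which is < 11.740
0.76·53.076 − 2.17·19.083 = -1.072, which is < 0.313
This sign pattern matches Theta.

Theta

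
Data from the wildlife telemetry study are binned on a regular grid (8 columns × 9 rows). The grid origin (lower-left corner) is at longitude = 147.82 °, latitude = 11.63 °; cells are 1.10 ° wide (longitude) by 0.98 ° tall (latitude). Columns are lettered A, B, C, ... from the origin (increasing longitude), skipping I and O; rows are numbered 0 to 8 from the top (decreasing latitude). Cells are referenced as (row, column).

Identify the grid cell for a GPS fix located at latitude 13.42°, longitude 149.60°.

Column index: ⌊(149.60 − 147.82) / 1.10⌋ = ⌊1.618⌋ = 1 → column B
Row offset from origin: ⌊(13.42 − 11.63) / 0.98⌋ = ⌊1.827⌋ = 1 → row 7 (counted from top)

(7, B)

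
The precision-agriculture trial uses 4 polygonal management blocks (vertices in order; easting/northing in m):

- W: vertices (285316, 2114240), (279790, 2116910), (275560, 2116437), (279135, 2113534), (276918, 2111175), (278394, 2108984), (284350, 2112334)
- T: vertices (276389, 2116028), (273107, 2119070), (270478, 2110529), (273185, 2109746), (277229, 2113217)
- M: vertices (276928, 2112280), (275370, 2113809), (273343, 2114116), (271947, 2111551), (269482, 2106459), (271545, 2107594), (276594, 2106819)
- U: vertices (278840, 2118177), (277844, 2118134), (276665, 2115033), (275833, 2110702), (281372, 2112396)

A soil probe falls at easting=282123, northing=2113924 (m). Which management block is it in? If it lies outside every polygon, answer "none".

Cast a ray rightward from (282123, 2113924). For each polygon, the edges (by vertex number in listed order) whose endpoints lie on opposite sides of northing = 2113924, where each meets that height, and whether that is right or left of the point:
W: 3–4 at easting≈278654.7 (left), 7–1 at easting≈285155.8 (right) → 1 crossing.
T: 2–3 at easting≈271523.0 (left), 5–1 at easting≈277017.7 (left) → 0 crossings.
M: 2–3 at easting≈274610.7 (left), 3–4 at easting≈273238.5 (left) → 0 crossings.
U: 3–4 at easting≈276452.0 (left), 5–1 at easting≈280702.8 (left) → 0 crossings.
Only W has an odd count, so the point is inside W.

W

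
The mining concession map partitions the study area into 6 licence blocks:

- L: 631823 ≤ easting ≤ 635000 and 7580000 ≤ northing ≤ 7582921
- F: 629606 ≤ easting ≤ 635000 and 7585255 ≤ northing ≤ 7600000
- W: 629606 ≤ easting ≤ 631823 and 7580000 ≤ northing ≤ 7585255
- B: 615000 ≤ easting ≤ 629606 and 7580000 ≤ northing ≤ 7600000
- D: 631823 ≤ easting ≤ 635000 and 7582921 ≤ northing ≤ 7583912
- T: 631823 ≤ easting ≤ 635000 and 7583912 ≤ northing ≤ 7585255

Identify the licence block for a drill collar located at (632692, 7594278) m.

F

The point has easting = 632692 and northing = 7594278.
Only F satisfies 629606 ≤ easting ≤ 635000 and 7585255 ≤ northing ≤ 7600000.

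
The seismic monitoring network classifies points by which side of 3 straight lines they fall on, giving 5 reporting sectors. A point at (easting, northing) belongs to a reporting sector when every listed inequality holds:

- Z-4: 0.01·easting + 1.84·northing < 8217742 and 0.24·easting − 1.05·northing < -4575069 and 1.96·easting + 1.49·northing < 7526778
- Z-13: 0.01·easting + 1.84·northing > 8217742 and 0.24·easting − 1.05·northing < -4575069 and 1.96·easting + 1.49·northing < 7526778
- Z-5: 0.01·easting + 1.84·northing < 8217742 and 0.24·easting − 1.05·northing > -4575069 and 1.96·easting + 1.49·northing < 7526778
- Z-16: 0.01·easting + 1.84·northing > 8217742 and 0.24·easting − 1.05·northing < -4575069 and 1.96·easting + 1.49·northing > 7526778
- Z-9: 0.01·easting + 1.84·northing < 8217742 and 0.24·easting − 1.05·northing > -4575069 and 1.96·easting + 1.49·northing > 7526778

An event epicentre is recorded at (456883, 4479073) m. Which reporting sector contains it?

0.01·456883 + 1.84·4479073 = 8246063.150, which is > 8217742
0.24·456883 − 1.05·4479073 = -4593374.730, which is < -4575069
1.96·456883 + 1.49·4479073 = 7569309.450, which is > 7526778
This sign pattern matches Z-16.

Z-16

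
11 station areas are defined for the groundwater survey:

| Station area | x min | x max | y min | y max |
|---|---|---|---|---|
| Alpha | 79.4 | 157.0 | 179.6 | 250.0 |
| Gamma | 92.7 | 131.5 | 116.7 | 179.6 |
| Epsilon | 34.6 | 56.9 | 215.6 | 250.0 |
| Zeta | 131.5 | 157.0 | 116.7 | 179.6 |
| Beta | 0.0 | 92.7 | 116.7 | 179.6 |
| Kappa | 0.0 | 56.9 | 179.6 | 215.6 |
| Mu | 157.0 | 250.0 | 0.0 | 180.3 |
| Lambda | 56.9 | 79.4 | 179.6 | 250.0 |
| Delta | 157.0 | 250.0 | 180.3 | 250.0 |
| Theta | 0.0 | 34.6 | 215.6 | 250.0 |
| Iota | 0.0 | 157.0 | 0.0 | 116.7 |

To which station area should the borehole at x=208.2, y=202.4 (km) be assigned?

The point has x = 208.2 and y = 202.4.
Only Delta satisfies 157.0 ≤ x ≤ 250.0 and 180.3 ≤ y ≤ 250.0.

Delta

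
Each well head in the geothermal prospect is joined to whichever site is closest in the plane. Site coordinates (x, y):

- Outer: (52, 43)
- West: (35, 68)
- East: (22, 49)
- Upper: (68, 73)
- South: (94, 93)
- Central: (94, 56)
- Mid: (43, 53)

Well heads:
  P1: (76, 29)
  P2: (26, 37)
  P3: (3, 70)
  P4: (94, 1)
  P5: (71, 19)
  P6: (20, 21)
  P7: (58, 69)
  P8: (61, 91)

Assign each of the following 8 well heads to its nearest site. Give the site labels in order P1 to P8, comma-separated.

P1 → Outer (d²=772.00)
P2 → East (d²=160.00)
P3 → East (d²=802.00)
P4 → Central (d²=3025.00)
P5 → Outer (d²=937.00)
P6 → East (d²=788.00)
P7 → Upper (d²=116.00)
P8 → Upper (d²=373.00)

Outer, East, East, Central, Outer, East, Upper, Upper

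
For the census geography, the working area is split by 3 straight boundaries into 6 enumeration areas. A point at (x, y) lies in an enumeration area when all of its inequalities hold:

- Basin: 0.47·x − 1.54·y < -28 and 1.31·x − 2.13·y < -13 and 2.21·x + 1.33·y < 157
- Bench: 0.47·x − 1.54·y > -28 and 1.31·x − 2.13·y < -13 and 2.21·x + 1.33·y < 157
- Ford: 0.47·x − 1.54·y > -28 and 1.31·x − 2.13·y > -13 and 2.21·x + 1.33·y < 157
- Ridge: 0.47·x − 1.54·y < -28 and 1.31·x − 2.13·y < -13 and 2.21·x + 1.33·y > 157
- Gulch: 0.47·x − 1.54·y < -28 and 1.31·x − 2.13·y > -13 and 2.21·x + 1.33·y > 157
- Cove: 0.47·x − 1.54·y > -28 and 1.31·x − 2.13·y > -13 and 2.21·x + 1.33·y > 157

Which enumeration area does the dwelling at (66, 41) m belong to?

Gulch

0.47·66 − 1.54·41 = -32.120, which is < -28
1.31·66 − 2.13·41 = -0.870, which is > -13
2.21·66 + 1.33·41 = 200.390, which is > 157
This sign pattern matches Gulch.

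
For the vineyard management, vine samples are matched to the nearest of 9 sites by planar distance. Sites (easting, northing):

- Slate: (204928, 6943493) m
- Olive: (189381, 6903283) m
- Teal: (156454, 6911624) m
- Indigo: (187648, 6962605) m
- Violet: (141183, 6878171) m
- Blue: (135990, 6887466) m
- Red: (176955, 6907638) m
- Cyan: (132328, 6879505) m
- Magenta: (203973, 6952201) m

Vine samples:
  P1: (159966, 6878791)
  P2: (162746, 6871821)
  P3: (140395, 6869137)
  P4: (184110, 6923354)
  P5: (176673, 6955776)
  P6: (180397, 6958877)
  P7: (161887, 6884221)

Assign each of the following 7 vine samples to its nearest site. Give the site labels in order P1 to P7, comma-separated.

Violet, Violet, Violet, Red, Indigo, Indigo, Violet

P1 → Violet (d²=353185489.00)
P2 → Violet (d²=505285469.00)
P3 → Violet (d²=82234100.00)
P4 → Red (d²=298186681.00)
P5 → Indigo (d²=167085866.00)
P6 → Indigo (d²=66474985.00)
P7 → Violet (d²=465258116.00)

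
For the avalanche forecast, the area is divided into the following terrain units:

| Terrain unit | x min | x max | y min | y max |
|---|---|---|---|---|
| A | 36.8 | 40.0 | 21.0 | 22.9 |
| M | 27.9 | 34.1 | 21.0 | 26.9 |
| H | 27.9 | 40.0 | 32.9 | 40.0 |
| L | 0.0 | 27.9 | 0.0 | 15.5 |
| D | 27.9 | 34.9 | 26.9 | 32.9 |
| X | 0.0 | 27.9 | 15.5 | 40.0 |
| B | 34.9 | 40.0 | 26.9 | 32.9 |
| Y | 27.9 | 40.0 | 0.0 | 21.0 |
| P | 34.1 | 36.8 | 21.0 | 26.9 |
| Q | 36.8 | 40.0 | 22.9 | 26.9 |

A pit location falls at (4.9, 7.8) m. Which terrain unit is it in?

L

The point has x = 4.9 and y = 7.8.
Only L satisfies 0.0 ≤ x ≤ 27.9 and 0.0 ≤ y ≤ 15.5.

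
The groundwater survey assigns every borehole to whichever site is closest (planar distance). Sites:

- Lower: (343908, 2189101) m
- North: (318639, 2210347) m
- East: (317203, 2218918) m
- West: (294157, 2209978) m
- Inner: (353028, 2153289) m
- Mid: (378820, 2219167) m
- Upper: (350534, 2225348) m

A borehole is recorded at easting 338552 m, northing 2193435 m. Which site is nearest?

Lower

Squared distances to each site:
Lower: 47470292.000; North: 682543313.000; East: 1105163090.000; West: 2244586874.000; Inner: 1821255892.000; Mid: 2283647648.000; Upper: 1162007893.000.
Minimum at Lower.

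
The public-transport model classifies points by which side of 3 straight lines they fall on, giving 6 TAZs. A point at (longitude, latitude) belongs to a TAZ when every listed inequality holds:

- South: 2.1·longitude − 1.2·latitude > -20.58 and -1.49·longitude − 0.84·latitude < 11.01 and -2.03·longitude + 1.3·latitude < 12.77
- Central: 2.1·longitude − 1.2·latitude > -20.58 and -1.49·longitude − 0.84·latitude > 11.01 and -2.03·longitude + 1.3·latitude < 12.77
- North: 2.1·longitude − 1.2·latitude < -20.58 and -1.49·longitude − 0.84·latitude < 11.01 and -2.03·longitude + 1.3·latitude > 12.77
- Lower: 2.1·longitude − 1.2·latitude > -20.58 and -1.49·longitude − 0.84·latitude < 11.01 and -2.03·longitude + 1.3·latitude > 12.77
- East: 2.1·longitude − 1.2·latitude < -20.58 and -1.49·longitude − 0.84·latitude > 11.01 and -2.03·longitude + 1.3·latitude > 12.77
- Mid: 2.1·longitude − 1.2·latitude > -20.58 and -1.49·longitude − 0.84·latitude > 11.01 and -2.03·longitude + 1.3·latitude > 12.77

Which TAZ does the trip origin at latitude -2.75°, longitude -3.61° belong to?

South

2.1·-3.61 − 1.2·-2.75 = -4.281, which is > -20.58
-1.49·-3.61 − 0.84·-2.75 = 7.689, which is < 11.01
-2.03·-3.61 + 1.3·-2.75 = 3.753, which is < 12.77
This sign pattern matches South.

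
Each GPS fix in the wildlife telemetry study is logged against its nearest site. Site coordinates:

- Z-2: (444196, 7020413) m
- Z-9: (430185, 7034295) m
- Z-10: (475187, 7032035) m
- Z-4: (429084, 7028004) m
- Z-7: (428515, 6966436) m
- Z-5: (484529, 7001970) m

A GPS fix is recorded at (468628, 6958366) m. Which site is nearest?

Squared distances to each site:
Z-2: 4446752833.000; Z-9: 7243077290.000; Z-10: 5470142042.000; Z-4: 6413178980.000; Z-7: 1674177669.000; Z-5: 2154150617.000.
Minimum at Z-7.

Z-7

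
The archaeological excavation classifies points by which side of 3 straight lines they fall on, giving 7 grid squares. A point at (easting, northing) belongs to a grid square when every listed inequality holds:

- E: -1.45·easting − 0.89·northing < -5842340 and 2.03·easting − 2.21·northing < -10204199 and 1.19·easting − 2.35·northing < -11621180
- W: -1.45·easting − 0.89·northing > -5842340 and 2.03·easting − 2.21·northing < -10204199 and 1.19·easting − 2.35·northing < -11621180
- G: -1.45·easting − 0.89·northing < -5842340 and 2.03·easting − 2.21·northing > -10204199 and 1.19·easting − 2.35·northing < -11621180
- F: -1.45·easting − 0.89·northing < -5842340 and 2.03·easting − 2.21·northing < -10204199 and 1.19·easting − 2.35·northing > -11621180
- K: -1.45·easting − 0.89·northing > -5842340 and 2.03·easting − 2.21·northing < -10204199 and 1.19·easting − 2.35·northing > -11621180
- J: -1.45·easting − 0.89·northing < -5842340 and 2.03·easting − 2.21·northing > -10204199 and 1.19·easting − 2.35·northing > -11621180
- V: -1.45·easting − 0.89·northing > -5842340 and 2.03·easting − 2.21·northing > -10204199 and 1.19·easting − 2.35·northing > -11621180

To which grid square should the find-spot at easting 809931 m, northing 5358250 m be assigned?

G

-1.45·809931 − 0.89·5358250 = -5943242.450, which is < -5842340
2.03·809931 − 2.21·5358250 = -10197572.570, which is > -10204199
1.19·809931 − 2.35·5358250 = -11628069.610, which is < -11621180
This sign pattern matches G.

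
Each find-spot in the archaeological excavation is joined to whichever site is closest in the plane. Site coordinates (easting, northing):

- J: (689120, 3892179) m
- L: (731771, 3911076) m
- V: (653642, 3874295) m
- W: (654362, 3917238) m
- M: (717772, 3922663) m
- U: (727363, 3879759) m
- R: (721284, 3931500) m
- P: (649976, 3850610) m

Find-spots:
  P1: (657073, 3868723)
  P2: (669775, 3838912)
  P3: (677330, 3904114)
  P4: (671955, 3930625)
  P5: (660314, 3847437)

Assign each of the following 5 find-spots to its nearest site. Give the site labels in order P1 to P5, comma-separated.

P1 → V (d²=42818945.00)
P2 → P (d²=528843605.00)
P3 → J (d²=281448325.00)
P4 → W (d²=488725418.00)
P5 → P (d²=116942173.00)

V, P, J, W, P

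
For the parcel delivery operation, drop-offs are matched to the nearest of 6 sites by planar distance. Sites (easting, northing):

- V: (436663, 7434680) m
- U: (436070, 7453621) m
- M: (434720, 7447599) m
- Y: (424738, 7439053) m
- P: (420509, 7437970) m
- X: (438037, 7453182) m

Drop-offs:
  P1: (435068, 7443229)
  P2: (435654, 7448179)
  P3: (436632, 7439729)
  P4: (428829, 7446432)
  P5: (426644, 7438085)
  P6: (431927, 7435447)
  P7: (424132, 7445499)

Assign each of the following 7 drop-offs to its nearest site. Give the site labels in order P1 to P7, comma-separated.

P1 → M (d²=19218004.00)
P2 → M (d²=1208756.00)
P3 → V (d²=25493362.00)
P4 → M (d²=36065770.00)
P5 → Y (d²=4569860.00)
P6 → V (d²=23017985.00)
P7 → Y (d²=41918152.00)

M, M, V, M, Y, V, Y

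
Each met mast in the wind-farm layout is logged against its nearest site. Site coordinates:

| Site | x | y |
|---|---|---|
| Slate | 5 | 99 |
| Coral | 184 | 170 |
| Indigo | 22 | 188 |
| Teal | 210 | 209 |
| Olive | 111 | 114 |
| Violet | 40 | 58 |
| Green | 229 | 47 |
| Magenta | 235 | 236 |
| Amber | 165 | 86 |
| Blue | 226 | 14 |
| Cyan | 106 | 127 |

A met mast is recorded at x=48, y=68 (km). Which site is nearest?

Violet

Squared distances to each site:
Slate: 2810.000; Coral: 28900.000; Indigo: 15076.000; Teal: 46125.000; Olive: 6085.000; Violet: 164.000; Green: 33202.000; Magenta: 63193.000; Amber: 14013.000; Blue: 34600.000; Cyan: 6845.000.
Minimum at Violet.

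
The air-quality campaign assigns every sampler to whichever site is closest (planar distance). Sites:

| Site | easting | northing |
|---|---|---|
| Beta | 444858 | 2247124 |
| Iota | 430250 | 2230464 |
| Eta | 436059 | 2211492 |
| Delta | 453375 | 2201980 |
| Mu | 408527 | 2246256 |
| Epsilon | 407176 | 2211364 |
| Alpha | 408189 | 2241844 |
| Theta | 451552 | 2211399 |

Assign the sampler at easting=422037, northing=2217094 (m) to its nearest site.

Eta

Squared distances to each site:
Beta: 1422598941.000; Iota: 246210269.000; Eta: 227998888.000; Delta: 1210503240.000; Mu: 1032942344.000; Epsilon: 253682221.000; Alpha: 804329604.000; Theta: 903568250.000.
Minimum at Eta.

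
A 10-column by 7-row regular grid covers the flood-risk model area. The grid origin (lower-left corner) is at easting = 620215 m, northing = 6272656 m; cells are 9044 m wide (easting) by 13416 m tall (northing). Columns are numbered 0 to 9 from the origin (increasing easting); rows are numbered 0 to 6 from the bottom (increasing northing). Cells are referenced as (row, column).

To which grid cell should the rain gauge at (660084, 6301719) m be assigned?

(2, 4)

Column index: ⌊(660084 − 620215) / 9044⌋ = ⌊4.408⌋ = 4
Row offset from origin: ⌊(6301719 − 6272656) / 13416⌋ = ⌊2.166⌋ = 2 → row 2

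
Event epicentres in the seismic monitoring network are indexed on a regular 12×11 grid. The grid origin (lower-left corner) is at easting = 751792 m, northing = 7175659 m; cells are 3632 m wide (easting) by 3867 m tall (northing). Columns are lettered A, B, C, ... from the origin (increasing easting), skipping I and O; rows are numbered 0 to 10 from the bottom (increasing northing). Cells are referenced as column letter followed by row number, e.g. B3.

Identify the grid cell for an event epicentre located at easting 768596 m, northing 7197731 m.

Column index: ⌊(768596 − 751792) / 3632⌋ = ⌊4.627⌋ = 4 → column E
Row offset from origin: ⌊(7197731 − 7175659) / 3867⌋ = ⌊5.708⌋ = 5 → row 5

E5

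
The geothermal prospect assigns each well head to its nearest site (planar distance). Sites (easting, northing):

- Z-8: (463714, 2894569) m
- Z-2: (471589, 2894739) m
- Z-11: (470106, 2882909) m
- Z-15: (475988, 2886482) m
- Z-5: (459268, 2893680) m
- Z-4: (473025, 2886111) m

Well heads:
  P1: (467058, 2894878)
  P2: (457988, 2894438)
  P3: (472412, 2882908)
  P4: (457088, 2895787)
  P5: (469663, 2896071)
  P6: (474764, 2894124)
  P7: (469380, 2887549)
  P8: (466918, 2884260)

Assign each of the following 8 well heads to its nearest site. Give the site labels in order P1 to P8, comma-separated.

Z-8, Z-5, Z-11, Z-5, Z-2, Z-2, Z-4, Z-11

P1 → Z-8 (d²=11277817.00)
P2 → Z-5 (d²=2212964.00)
P3 → Z-11 (d²=5317637.00)
P4 → Z-5 (d²=9191849.00)
P5 → Z-2 (d²=5483700.00)
P6 → Z-2 (d²=10458850.00)
P7 → Z-4 (d²=15353869.00)
P8 → Z-11 (d²=11988545.00)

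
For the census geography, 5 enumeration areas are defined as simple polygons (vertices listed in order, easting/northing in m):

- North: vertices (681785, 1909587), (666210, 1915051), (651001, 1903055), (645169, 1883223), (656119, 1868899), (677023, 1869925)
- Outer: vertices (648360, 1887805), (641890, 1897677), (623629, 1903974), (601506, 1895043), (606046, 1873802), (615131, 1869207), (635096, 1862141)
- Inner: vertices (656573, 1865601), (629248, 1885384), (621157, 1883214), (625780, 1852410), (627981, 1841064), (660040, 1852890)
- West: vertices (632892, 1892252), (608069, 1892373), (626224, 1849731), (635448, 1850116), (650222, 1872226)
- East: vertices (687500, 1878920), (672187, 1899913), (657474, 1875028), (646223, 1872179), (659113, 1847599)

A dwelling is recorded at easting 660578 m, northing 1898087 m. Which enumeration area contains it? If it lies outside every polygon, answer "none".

Cast a ray rightward from (660578, 1898087). For each polygon, the edges (by vertex number in listed order) whose endpoints lie on opposite sides of northing = 1898087, where each meets that height, and whether that is right or left of the point:
North: 3–4 at easting≈649540.1 (left), 6–1 at easting≈680404.3 (right) → 1 crossing.
Outer: 2–3 at easting≈640701.0 (left), 3–4 at easting≈609046.3 (left) → 0 crossings.
Inner: no edge straddles that height → 0 crossings.
West: no edge straddles that height → 0 crossings.
East: 1–2 at easting≈673518.9 (right), 2–3 at easting≈671107.4 (right) → 2 crossings.
Only North has an odd count, so the point is inside North.

North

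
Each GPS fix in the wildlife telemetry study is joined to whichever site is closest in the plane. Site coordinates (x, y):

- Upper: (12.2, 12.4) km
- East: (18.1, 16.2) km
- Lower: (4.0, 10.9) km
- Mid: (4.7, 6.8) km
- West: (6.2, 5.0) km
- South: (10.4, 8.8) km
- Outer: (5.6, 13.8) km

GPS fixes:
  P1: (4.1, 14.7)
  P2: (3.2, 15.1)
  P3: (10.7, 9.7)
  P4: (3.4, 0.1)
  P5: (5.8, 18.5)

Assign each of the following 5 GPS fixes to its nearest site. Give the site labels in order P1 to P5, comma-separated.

P1 → Outer (d²=3.06)
P2 → Outer (d²=7.45)
P3 → South (d²=0.90)
P4 → West (d²=31.85)
P5 → Outer (d²=22.13)

Outer, Outer, South, West, Outer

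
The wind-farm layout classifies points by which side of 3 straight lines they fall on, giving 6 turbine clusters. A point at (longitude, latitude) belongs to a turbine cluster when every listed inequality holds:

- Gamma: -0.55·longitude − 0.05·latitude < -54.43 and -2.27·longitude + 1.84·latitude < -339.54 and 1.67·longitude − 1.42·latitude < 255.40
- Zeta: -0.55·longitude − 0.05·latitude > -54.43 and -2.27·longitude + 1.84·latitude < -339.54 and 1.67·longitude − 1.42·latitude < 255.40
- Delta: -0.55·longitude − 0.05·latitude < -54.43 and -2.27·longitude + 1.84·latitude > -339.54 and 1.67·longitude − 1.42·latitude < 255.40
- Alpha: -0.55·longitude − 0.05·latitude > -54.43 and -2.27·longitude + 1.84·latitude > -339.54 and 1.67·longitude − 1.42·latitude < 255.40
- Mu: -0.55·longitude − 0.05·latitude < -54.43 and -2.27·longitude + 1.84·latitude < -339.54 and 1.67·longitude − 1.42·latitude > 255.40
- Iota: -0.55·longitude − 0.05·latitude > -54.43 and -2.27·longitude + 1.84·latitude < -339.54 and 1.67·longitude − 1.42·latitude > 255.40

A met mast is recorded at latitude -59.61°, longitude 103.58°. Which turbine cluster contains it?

-0.55·103.58 − 0.05·-59.61 = -53.989, which is > -54.43
-2.27·103.58 + 1.84·-59.61 = -344.809, which is < -339.54
1.67·103.58 − 1.42·-59.61 = 257.625, which is > 255.40
This sign pattern matches Iota.

Iota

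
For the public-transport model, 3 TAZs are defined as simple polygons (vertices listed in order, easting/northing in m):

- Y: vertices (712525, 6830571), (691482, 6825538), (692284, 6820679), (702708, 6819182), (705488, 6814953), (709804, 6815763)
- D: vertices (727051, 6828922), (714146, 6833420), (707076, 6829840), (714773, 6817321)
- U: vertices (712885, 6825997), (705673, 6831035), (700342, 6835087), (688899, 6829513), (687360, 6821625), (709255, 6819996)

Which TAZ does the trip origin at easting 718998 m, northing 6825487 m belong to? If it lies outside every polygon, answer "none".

Cast a ray rightward from (718998, 6825487). For each polygon, the edges (by vertex number in listed order) whose endpoints lie on opposite sides of northing = 6825487, where each meets that height, and whether that is right or left of the point:
Y: 2–3 at easting≈691490.4 (left), 6–1 at easting≈711590.8 (left) → 0 crossings.
D: 3–4 at easting≈709752.3 (left), 4–1 at easting≈723415.5 (right) → 1 crossing.
U: 4–5 at easting≈688113.5 (left), 6–1 at easting≈712576.5 (left) → 0 crossings.
Only D has an odd count, so the point is inside D.

D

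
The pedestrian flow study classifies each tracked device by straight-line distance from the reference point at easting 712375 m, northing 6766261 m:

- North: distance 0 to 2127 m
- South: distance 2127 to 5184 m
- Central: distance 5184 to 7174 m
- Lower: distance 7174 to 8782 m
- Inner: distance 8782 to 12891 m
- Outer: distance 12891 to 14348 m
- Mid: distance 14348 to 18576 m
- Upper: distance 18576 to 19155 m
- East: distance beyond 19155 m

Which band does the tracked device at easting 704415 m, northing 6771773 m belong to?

Inner

Distance = √((704415−712375)² + (6771773−6766261)²) = √(63361600.000 + 30382144.000) = 9682.135 m.
8782 ≤ 9682.135 < 12891 → Inner.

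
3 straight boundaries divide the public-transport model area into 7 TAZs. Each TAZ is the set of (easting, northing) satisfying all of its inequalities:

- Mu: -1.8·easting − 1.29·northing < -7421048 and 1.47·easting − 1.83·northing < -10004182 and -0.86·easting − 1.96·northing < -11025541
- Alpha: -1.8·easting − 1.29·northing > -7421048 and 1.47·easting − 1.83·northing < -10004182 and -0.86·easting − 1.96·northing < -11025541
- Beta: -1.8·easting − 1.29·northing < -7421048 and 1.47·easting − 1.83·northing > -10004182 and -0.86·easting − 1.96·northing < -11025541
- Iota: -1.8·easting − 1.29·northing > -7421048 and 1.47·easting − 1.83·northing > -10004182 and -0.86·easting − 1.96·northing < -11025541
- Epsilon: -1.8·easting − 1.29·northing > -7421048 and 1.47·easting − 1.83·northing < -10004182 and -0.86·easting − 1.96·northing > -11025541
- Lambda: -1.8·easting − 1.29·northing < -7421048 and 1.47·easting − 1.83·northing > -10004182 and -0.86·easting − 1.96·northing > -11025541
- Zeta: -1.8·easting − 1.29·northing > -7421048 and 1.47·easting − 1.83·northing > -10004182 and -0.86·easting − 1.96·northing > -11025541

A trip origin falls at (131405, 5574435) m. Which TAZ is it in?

-1.8·131405 − 1.29·5574435 = -7427550.150, which is < -7421048
1.47·131405 − 1.83·5574435 = -10008050.700, which is < -10004182
-0.86·131405 − 1.96·5574435 = -11038900.900, which is < -11025541
This sign pattern matches Mu.

Mu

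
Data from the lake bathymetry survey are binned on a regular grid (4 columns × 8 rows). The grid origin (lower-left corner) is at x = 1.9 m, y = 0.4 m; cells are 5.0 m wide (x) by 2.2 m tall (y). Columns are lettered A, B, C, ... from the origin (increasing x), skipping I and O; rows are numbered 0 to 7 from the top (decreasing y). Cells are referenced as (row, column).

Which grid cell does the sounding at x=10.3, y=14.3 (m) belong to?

Column index: ⌊(10.3 − 1.9) / 5.0⌋ = ⌊1.680⌋ = 1 → column B
Row offset from origin: ⌊(14.3 − 0.4) / 2.2⌋ = ⌊6.318⌋ = 6 → row 1 (counted from top)

(1, B)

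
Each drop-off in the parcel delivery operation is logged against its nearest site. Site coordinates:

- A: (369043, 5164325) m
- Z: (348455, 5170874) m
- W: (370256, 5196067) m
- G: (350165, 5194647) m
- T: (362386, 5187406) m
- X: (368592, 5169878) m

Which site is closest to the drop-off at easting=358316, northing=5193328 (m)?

Squared distances to each site:
A: 956242538.000; Z: 601421437.000; W: 150065721.000; G: 68178562.000; T: 51634984.000; X: 655498676.000.
Minimum at T.

T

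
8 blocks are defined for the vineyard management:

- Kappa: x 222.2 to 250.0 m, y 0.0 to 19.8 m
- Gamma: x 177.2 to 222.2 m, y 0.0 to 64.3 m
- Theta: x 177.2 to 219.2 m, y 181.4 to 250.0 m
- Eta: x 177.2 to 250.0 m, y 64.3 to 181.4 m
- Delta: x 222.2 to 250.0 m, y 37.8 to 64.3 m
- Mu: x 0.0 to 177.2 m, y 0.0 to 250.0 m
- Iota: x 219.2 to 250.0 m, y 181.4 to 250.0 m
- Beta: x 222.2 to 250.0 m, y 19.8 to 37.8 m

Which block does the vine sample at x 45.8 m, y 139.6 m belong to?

Mu

The point has x = 45.8 and y = 139.6.
Only Mu satisfies 0.0 ≤ x ≤ 177.2 and 0.0 ≤ y ≤ 250.0.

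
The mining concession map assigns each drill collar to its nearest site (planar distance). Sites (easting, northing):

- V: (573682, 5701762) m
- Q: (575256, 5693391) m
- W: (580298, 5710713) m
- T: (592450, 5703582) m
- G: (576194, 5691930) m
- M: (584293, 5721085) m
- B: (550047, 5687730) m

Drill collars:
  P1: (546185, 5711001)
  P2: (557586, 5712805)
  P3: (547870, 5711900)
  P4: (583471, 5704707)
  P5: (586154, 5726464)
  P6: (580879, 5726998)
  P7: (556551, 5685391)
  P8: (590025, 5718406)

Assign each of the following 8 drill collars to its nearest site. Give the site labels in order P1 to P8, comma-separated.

P1 → B (d²=556454485.00)
P2 → V (d²=381029065.00)
P3 → B (d²=588928229.00)
P4 → W (d²=46139965.00)
P5 → M (d²=32396962.00)
P6 → M (d²=46618965.00)
P7 → B (d²=47772937.00)
P8 → M (d²=40032865.00)

B, V, B, W, M, M, B, M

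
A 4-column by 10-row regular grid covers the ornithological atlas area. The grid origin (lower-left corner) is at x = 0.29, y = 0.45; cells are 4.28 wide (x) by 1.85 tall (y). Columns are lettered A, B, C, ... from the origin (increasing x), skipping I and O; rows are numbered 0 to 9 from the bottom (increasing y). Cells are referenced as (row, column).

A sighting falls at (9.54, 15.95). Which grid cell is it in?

Column index: ⌊(9.54 − 0.29) / 4.28⌋ = ⌊2.161⌋ = 2 → column C
Row offset from origin: ⌊(15.95 − 0.45) / 1.85⌋ = ⌊8.378⌋ = 8 → row 8

(8, C)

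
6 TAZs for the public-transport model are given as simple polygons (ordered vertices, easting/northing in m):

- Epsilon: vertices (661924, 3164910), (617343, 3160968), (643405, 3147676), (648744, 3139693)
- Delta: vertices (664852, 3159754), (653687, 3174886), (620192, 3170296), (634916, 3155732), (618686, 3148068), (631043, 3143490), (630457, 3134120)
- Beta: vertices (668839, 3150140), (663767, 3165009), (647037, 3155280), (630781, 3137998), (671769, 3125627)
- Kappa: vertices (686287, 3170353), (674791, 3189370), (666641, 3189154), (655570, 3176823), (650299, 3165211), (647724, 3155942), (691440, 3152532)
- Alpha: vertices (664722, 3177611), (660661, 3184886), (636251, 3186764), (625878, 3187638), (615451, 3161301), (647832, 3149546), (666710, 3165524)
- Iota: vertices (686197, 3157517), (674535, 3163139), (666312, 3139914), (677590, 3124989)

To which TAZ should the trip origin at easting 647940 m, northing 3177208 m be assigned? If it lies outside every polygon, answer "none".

Alpha

Cast a ray rightward from (647940, 3177208). For each polygon, the edges (by vertex number in listed order) whose endpoints lie on opposite sides of northing = 3177208, where each meets that height, and whether that is right or left of the point:
Epsilon: no edge straddles that height → 0 crossings.
Delta: no edge straddles that height → 0 crossings.
Beta: no edge straddles that height → 0 crossings.
Kappa: 1–2 at easting≈682143.1 (right), 3–4 at easting≈655915.7 (right) → 2 crossings.
Alpha: 4–5 at easting≈621748.7 (left), 7–1 at easting≈664788.3 (right) → 1 crossing.
Iota: no edge straddles that height → 0 crossings.
Only Alpha has an odd count, so the point is inside Alpha.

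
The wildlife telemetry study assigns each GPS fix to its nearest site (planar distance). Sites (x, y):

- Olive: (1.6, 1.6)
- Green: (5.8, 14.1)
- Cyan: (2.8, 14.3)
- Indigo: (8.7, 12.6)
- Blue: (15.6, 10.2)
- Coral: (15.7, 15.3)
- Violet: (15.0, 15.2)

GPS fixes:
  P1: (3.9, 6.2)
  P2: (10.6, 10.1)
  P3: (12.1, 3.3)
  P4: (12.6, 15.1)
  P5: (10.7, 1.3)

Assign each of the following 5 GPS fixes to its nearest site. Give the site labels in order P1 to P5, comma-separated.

P1 → Olive (d²=26.45)
P2 → Indigo (d²=9.86)
P3 → Blue (d²=59.86)
P4 → Violet (d²=5.77)
P5 → Olive (d²=82.90)

Olive, Indigo, Blue, Violet, Olive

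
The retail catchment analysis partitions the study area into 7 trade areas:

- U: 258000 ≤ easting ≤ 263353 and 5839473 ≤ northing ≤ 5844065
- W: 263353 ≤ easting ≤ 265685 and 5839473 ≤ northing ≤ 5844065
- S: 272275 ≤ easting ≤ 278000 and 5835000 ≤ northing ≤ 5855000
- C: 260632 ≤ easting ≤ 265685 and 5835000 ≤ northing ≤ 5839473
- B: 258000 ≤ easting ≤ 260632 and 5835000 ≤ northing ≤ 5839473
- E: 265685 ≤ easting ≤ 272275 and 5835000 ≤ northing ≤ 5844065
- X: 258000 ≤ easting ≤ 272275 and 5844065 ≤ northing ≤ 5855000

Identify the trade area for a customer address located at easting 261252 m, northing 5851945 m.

X

The point has easting = 261252 and northing = 5851945.
Only X satisfies 258000 ≤ easting ≤ 272275 and 5844065 ≤ northing ≤ 5855000.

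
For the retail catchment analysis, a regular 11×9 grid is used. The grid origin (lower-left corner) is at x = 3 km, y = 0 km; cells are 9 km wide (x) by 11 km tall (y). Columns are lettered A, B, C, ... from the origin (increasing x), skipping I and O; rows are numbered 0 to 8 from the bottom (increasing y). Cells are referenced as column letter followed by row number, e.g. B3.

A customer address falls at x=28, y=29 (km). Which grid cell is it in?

Column index: ⌊(28 − 3) / 9⌋ = ⌊2.778⌋ = 2 → column C
Row offset from origin: ⌊(29 − 0) / 11⌋ = ⌊2.636⌋ = 2 → row 2

C2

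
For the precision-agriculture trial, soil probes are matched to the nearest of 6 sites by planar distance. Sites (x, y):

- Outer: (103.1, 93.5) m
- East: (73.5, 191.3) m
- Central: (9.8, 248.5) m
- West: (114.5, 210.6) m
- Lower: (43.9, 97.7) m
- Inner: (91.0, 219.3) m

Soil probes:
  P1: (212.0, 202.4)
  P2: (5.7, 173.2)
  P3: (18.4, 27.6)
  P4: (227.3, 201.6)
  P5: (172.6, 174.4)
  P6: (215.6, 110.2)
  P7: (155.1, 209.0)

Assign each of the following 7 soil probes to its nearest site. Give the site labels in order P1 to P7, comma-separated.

P1 → West (d²=9573.49)
P2 → East (d²=4924.45)
P3 → Lower (d²=5564.26)
P4 → West (d²=12804.84)
P5 → West (d²=4686.05)
P6 → Outer (d²=12935.14)
P7 → West (d²=1650.92)

West, East, Lower, West, West, Outer, West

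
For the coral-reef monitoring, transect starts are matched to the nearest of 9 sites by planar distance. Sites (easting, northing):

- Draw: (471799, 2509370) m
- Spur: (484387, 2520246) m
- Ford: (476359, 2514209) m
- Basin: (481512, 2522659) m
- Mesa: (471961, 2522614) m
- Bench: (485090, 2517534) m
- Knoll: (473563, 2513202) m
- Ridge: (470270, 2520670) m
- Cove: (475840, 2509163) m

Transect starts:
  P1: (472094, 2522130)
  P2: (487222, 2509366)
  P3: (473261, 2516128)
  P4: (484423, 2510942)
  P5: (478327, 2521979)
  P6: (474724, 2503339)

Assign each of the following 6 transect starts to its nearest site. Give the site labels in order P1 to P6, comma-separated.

Mesa, Bench, Knoll, Bench, Basin, Cove

P1 → Mesa (d²=251945.00)
P2 → Bench (d²=71261648.00)
P3 → Knoll (d²=8652680.00)
P4 → Bench (d²=43899353.00)
P5 → Basin (d²=10606625.00)
P6 → Cove (d²=35164432.00)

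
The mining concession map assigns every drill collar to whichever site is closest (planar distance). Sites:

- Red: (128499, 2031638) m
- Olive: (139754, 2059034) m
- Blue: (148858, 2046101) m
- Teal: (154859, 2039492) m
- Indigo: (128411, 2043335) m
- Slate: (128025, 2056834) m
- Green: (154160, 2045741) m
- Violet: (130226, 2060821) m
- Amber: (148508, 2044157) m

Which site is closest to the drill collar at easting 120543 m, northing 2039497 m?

Squared distances to each site:
Red: 125061817.000; Olive: 750756890.000; Blue: 845352041.000; Teal: 1177587881.000; Indigo: 76635668.000; Slate: 356551893.000; Green: 1169090225.000; Violet: 548473465.000; Amber: 803756825.000.
Minimum at Indigo.

Indigo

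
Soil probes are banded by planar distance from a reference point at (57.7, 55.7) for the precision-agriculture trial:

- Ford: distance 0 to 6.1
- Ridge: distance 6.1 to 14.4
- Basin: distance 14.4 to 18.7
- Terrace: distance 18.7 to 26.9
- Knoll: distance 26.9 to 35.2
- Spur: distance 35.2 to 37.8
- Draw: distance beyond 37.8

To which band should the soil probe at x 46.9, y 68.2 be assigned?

Distance = √((46.9−57.7)² + (68.2−55.7)²) = √(116.640 + 156.250) = 16.519.
14.4 ≤ 16.519 < 18.7 → Basin.

Basin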